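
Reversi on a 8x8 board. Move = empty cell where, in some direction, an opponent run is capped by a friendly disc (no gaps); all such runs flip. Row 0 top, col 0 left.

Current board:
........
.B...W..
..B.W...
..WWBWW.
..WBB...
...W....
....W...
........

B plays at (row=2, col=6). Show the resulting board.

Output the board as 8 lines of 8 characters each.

Answer: ........
.B...W..
..B.W.B.
..WWBBW.
..WBB...
...W....
....W...
........

Derivation:
Place B at (2,6); scan 8 dirs for brackets.
Dir NW: opp run (1,5), next='.' -> no flip
Dir N: first cell '.' (not opp) -> no flip
Dir NE: first cell '.' (not opp) -> no flip
Dir W: first cell '.' (not opp) -> no flip
Dir E: first cell '.' (not opp) -> no flip
Dir SW: opp run (3,5) capped by B -> flip
Dir S: opp run (3,6), next='.' -> no flip
Dir SE: first cell '.' (not opp) -> no flip
All flips: (3,5)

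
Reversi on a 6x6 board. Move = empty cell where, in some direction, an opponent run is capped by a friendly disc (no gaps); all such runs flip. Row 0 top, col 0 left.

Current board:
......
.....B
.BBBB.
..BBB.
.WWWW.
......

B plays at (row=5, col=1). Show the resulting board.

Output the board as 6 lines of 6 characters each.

Answer: ......
.....B
.BBBB.
..BBB.
.WBWW.
.B....

Derivation:
Place B at (5,1); scan 8 dirs for brackets.
Dir NW: first cell '.' (not opp) -> no flip
Dir N: opp run (4,1), next='.' -> no flip
Dir NE: opp run (4,2) capped by B -> flip
Dir W: first cell '.' (not opp) -> no flip
Dir E: first cell '.' (not opp) -> no flip
Dir SW: edge -> no flip
Dir S: edge -> no flip
Dir SE: edge -> no flip
All flips: (4,2)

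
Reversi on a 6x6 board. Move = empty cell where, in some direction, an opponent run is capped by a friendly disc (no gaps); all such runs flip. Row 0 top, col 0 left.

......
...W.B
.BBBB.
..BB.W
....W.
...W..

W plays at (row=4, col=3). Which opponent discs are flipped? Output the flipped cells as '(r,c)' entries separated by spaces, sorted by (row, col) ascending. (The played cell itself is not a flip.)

Answer: (2,3) (3,3)

Derivation:
Dir NW: opp run (3,2) (2,1), next='.' -> no flip
Dir N: opp run (3,3) (2,3) capped by W -> flip
Dir NE: first cell '.' (not opp) -> no flip
Dir W: first cell '.' (not opp) -> no flip
Dir E: first cell 'W' (not opp) -> no flip
Dir SW: first cell '.' (not opp) -> no flip
Dir S: first cell 'W' (not opp) -> no flip
Dir SE: first cell '.' (not opp) -> no flip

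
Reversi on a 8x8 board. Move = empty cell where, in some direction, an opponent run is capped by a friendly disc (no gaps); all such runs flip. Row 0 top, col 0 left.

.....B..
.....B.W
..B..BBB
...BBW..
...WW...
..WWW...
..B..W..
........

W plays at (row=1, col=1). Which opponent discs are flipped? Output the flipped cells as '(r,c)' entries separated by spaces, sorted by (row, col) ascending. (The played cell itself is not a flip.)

Answer: (2,2) (3,3)

Derivation:
Dir NW: first cell '.' (not opp) -> no flip
Dir N: first cell '.' (not opp) -> no flip
Dir NE: first cell '.' (not opp) -> no flip
Dir W: first cell '.' (not opp) -> no flip
Dir E: first cell '.' (not opp) -> no flip
Dir SW: first cell '.' (not opp) -> no flip
Dir S: first cell '.' (not opp) -> no flip
Dir SE: opp run (2,2) (3,3) capped by W -> flip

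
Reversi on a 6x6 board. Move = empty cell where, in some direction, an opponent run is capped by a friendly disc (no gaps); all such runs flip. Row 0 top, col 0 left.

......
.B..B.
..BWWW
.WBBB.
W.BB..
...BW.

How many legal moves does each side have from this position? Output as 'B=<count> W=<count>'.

Answer: B=6 W=11

Derivation:
-- B to move --
(1,2): flips 1 -> legal
(1,3): flips 1 -> legal
(1,5): flips 1 -> legal
(2,0): flips 1 -> legal
(2,1): no bracket -> illegal
(3,0): flips 1 -> legal
(3,5): no bracket -> illegal
(4,1): no bracket -> illegal
(4,4): no bracket -> illegal
(4,5): no bracket -> illegal
(5,0): no bracket -> illegal
(5,1): no bracket -> illegal
(5,5): flips 1 -> legal
B mobility = 6
-- W to move --
(0,0): no bracket -> illegal
(0,1): no bracket -> illegal
(0,2): no bracket -> illegal
(0,3): flips 1 -> legal
(0,4): flips 1 -> legal
(0,5): flips 1 -> legal
(1,0): no bracket -> illegal
(1,2): no bracket -> illegal
(1,3): flips 1 -> legal
(1,5): no bracket -> illegal
(2,0): no bracket -> illegal
(2,1): flips 3 -> legal
(3,5): flips 3 -> legal
(4,1): flips 1 -> legal
(4,4): flips 1 -> legal
(4,5): flips 1 -> legal
(5,1): flips 2 -> legal
(5,2): flips 3 -> legal
W mobility = 11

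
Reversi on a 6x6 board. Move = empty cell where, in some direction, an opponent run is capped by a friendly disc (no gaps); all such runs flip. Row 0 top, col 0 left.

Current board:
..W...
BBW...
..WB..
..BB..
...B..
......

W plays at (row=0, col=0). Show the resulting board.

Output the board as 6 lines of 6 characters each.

Place W at (0,0); scan 8 dirs for brackets.
Dir NW: edge -> no flip
Dir N: edge -> no flip
Dir NE: edge -> no flip
Dir W: edge -> no flip
Dir E: first cell '.' (not opp) -> no flip
Dir SW: edge -> no flip
Dir S: opp run (1,0), next='.' -> no flip
Dir SE: opp run (1,1) capped by W -> flip
All flips: (1,1)

Answer: W.W...
BWW...
..WB..
..BB..
...B..
......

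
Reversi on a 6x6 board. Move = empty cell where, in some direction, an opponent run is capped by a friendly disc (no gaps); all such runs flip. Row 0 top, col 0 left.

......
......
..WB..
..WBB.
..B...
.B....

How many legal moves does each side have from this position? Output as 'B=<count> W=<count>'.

Answer: B=5 W=5

Derivation:
-- B to move --
(1,1): flips 1 -> legal
(1,2): flips 2 -> legal
(1,3): no bracket -> illegal
(2,1): flips 1 -> legal
(3,1): flips 1 -> legal
(4,1): flips 1 -> legal
(4,3): no bracket -> illegal
B mobility = 5
-- W to move --
(1,2): no bracket -> illegal
(1,3): no bracket -> illegal
(1,4): flips 1 -> legal
(2,4): flips 1 -> legal
(2,5): no bracket -> illegal
(3,1): no bracket -> illegal
(3,5): flips 2 -> legal
(4,0): no bracket -> illegal
(4,1): no bracket -> illegal
(4,3): no bracket -> illegal
(4,4): flips 1 -> legal
(4,5): no bracket -> illegal
(5,0): no bracket -> illegal
(5,2): flips 1 -> legal
(5,3): no bracket -> illegal
W mobility = 5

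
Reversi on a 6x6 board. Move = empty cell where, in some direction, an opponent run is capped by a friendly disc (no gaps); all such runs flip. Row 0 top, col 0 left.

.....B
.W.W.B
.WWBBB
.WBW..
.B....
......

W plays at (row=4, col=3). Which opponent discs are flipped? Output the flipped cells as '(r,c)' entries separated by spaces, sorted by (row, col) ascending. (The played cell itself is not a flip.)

Dir NW: opp run (3,2) capped by W -> flip
Dir N: first cell 'W' (not opp) -> no flip
Dir NE: first cell '.' (not opp) -> no flip
Dir W: first cell '.' (not opp) -> no flip
Dir E: first cell '.' (not opp) -> no flip
Dir SW: first cell '.' (not opp) -> no flip
Dir S: first cell '.' (not opp) -> no flip
Dir SE: first cell '.' (not opp) -> no flip

Answer: (3,2)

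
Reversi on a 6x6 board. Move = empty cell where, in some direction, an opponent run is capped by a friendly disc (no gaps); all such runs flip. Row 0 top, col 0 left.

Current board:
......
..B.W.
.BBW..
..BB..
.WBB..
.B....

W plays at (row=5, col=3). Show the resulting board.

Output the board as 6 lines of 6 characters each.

Place W at (5,3); scan 8 dirs for brackets.
Dir NW: opp run (4,2), next='.' -> no flip
Dir N: opp run (4,3) (3,3) capped by W -> flip
Dir NE: first cell '.' (not opp) -> no flip
Dir W: first cell '.' (not opp) -> no flip
Dir E: first cell '.' (not opp) -> no flip
Dir SW: edge -> no flip
Dir S: edge -> no flip
Dir SE: edge -> no flip
All flips: (3,3) (4,3)

Answer: ......
..B.W.
.BBW..
..BW..
.WBW..
.B.W..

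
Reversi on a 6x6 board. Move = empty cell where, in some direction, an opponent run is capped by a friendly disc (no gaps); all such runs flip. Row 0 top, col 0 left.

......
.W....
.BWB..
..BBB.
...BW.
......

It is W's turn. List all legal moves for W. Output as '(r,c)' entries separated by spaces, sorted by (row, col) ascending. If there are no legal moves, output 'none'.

(1,0): no bracket -> illegal
(1,2): no bracket -> illegal
(1,3): no bracket -> illegal
(1,4): no bracket -> illegal
(2,0): flips 1 -> legal
(2,4): flips 2 -> legal
(2,5): no bracket -> illegal
(3,0): no bracket -> illegal
(3,1): flips 1 -> legal
(3,5): no bracket -> illegal
(4,1): no bracket -> illegal
(4,2): flips 2 -> legal
(4,5): no bracket -> illegal
(5,2): no bracket -> illegal
(5,3): no bracket -> illegal
(5,4): no bracket -> illegal

Answer: (2,0) (2,4) (3,1) (4,2)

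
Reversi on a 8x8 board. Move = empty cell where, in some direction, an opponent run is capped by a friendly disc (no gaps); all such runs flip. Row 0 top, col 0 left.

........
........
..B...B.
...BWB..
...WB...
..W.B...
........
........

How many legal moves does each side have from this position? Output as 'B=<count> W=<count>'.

-- B to move --
(2,3): no bracket -> illegal
(2,4): flips 1 -> legal
(2,5): no bracket -> illegal
(3,2): flips 1 -> legal
(4,1): no bracket -> illegal
(4,2): flips 1 -> legal
(4,5): no bracket -> illegal
(5,1): no bracket -> illegal
(5,3): flips 1 -> legal
(6,1): no bracket -> illegal
(6,2): no bracket -> illegal
(6,3): no bracket -> illegal
B mobility = 4
-- W to move --
(1,1): no bracket -> illegal
(1,2): no bracket -> illegal
(1,3): no bracket -> illegal
(1,5): no bracket -> illegal
(1,6): no bracket -> illegal
(1,7): no bracket -> illegal
(2,1): no bracket -> illegal
(2,3): flips 1 -> legal
(2,4): no bracket -> illegal
(2,5): no bracket -> illegal
(2,7): no bracket -> illegal
(3,1): no bracket -> illegal
(3,2): flips 1 -> legal
(3,6): flips 1 -> legal
(3,7): no bracket -> illegal
(4,2): no bracket -> illegal
(4,5): flips 1 -> legal
(4,6): no bracket -> illegal
(5,3): no bracket -> illegal
(5,5): no bracket -> illegal
(6,3): no bracket -> illegal
(6,4): flips 2 -> legal
(6,5): flips 1 -> legal
W mobility = 6

Answer: B=4 W=6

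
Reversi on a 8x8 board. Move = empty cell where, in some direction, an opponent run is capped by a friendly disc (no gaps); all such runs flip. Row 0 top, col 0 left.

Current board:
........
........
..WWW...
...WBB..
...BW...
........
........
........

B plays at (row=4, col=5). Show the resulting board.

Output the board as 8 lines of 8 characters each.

Place B at (4,5); scan 8 dirs for brackets.
Dir NW: first cell 'B' (not opp) -> no flip
Dir N: first cell 'B' (not opp) -> no flip
Dir NE: first cell '.' (not opp) -> no flip
Dir W: opp run (4,4) capped by B -> flip
Dir E: first cell '.' (not opp) -> no flip
Dir SW: first cell '.' (not opp) -> no flip
Dir S: first cell '.' (not opp) -> no flip
Dir SE: first cell '.' (not opp) -> no flip
All flips: (4,4)

Answer: ........
........
..WWW...
...WBB..
...BBB..
........
........
........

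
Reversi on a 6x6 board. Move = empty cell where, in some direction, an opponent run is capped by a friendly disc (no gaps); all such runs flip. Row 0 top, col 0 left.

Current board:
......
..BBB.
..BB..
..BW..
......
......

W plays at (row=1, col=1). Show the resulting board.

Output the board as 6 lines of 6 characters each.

Answer: ......
.WBBB.
..WB..
..BW..
......
......

Derivation:
Place W at (1,1); scan 8 dirs for brackets.
Dir NW: first cell '.' (not opp) -> no flip
Dir N: first cell '.' (not opp) -> no flip
Dir NE: first cell '.' (not opp) -> no flip
Dir W: first cell '.' (not opp) -> no flip
Dir E: opp run (1,2) (1,3) (1,4), next='.' -> no flip
Dir SW: first cell '.' (not opp) -> no flip
Dir S: first cell '.' (not opp) -> no flip
Dir SE: opp run (2,2) capped by W -> flip
All flips: (2,2)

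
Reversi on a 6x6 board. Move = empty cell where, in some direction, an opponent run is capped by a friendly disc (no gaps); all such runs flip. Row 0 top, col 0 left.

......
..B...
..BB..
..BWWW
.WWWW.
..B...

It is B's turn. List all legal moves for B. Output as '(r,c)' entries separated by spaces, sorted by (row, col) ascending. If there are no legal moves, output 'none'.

(2,4): no bracket -> illegal
(2,5): flips 2 -> legal
(3,0): flips 1 -> legal
(3,1): no bracket -> illegal
(4,0): no bracket -> illegal
(4,5): flips 1 -> legal
(5,0): flips 1 -> legal
(5,1): no bracket -> illegal
(5,3): flips 2 -> legal
(5,4): flips 1 -> legal
(5,5): flips 2 -> legal

Answer: (2,5) (3,0) (4,5) (5,0) (5,3) (5,4) (5,5)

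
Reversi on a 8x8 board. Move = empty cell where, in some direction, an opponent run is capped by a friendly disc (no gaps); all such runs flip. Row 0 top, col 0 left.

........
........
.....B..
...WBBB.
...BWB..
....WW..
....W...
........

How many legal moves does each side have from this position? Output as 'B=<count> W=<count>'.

Answer: B=6 W=9

Derivation:
-- B to move --
(2,2): no bracket -> illegal
(2,3): flips 1 -> legal
(2,4): no bracket -> illegal
(3,2): flips 1 -> legal
(4,2): no bracket -> illegal
(4,6): no bracket -> illegal
(5,3): flips 1 -> legal
(5,6): no bracket -> illegal
(6,3): flips 1 -> legal
(6,5): flips 2 -> legal
(6,6): no bracket -> illegal
(7,3): no bracket -> illegal
(7,4): flips 3 -> legal
(7,5): no bracket -> illegal
B mobility = 6
-- W to move --
(1,4): no bracket -> illegal
(1,5): flips 3 -> legal
(1,6): no bracket -> illegal
(2,3): no bracket -> illegal
(2,4): flips 1 -> legal
(2,6): flips 1 -> legal
(2,7): flips 2 -> legal
(3,2): flips 1 -> legal
(3,7): flips 3 -> legal
(4,2): flips 1 -> legal
(4,6): flips 1 -> legal
(4,7): no bracket -> illegal
(5,2): no bracket -> illegal
(5,3): flips 1 -> legal
(5,6): no bracket -> illegal
W mobility = 9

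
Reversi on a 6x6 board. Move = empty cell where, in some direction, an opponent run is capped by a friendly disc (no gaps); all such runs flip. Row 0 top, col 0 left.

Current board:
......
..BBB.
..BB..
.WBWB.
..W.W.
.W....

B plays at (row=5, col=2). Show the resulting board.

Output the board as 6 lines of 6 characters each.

Answer: ......
..BBB.
..BB..
.WBWB.
..B.W.
.WB...

Derivation:
Place B at (5,2); scan 8 dirs for brackets.
Dir NW: first cell '.' (not opp) -> no flip
Dir N: opp run (4,2) capped by B -> flip
Dir NE: first cell '.' (not opp) -> no flip
Dir W: opp run (5,1), next='.' -> no flip
Dir E: first cell '.' (not opp) -> no flip
Dir SW: edge -> no flip
Dir S: edge -> no flip
Dir SE: edge -> no flip
All flips: (4,2)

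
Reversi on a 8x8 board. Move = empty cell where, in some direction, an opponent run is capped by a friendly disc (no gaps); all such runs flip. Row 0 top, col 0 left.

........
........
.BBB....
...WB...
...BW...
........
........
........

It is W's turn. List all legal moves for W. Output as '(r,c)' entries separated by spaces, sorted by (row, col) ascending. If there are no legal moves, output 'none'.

(1,0): no bracket -> illegal
(1,1): flips 1 -> legal
(1,2): no bracket -> illegal
(1,3): flips 1 -> legal
(1,4): no bracket -> illegal
(2,0): no bracket -> illegal
(2,4): flips 1 -> legal
(2,5): no bracket -> illegal
(3,0): no bracket -> illegal
(3,1): no bracket -> illegal
(3,2): no bracket -> illegal
(3,5): flips 1 -> legal
(4,2): flips 1 -> legal
(4,5): no bracket -> illegal
(5,2): no bracket -> illegal
(5,3): flips 1 -> legal
(5,4): no bracket -> illegal

Answer: (1,1) (1,3) (2,4) (3,5) (4,2) (5,3)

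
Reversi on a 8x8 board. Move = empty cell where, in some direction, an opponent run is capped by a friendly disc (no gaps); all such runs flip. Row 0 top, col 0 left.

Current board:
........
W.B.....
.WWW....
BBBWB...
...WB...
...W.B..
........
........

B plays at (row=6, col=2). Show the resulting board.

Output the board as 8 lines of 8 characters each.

Place B at (6,2); scan 8 dirs for brackets.
Dir NW: first cell '.' (not opp) -> no flip
Dir N: first cell '.' (not opp) -> no flip
Dir NE: opp run (5,3) capped by B -> flip
Dir W: first cell '.' (not opp) -> no flip
Dir E: first cell '.' (not opp) -> no flip
Dir SW: first cell '.' (not opp) -> no flip
Dir S: first cell '.' (not opp) -> no flip
Dir SE: first cell '.' (not opp) -> no flip
All flips: (5,3)

Answer: ........
W.B.....
.WWW....
BBBWB...
...WB...
...B.B..
..B.....
........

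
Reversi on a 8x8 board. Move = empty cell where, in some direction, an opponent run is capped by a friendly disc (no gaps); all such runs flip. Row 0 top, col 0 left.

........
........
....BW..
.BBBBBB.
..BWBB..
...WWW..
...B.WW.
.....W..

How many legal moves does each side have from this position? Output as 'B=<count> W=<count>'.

-- B to move --
(1,4): flips 1 -> legal
(1,5): flips 1 -> legal
(1,6): flips 1 -> legal
(2,6): flips 1 -> legal
(4,6): no bracket -> illegal
(5,2): flips 1 -> legal
(5,6): no bracket -> illegal
(5,7): no bracket -> illegal
(6,2): flips 1 -> legal
(6,4): flips 2 -> legal
(6,7): no bracket -> illegal
(7,4): no bracket -> illegal
(7,6): flips 3 -> legal
(7,7): flips 2 -> legal
B mobility = 9
-- W to move --
(1,3): no bracket -> illegal
(1,4): flips 3 -> legal
(1,5): no bracket -> illegal
(2,0): flips 2 -> legal
(2,1): flips 1 -> legal
(2,2): flips 2 -> legal
(2,3): flips 2 -> legal
(2,6): flips 2 -> legal
(2,7): flips 2 -> legal
(3,0): no bracket -> illegal
(3,7): no bracket -> illegal
(4,0): no bracket -> illegal
(4,1): flips 1 -> legal
(4,6): flips 2 -> legal
(4,7): flips 1 -> legal
(5,1): no bracket -> illegal
(5,2): no bracket -> illegal
(5,6): no bracket -> illegal
(6,2): no bracket -> illegal
(6,4): no bracket -> illegal
(7,2): flips 1 -> legal
(7,3): flips 1 -> legal
(7,4): no bracket -> illegal
W mobility = 12

Answer: B=9 W=12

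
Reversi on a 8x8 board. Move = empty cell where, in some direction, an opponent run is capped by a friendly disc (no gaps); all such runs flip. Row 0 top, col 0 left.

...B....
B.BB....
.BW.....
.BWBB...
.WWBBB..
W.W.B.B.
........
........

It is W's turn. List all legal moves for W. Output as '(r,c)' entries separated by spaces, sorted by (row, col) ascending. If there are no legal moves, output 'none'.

Answer: (0,2) (0,4) (1,1) (2,0) (2,4) (2,5) (3,0) (3,5) (4,0) (4,6) (5,5) (6,5)

Derivation:
(0,0): no bracket -> illegal
(0,1): no bracket -> illegal
(0,2): flips 1 -> legal
(0,4): flips 1 -> legal
(1,1): flips 2 -> legal
(1,4): no bracket -> illegal
(2,0): flips 2 -> legal
(2,3): no bracket -> illegal
(2,4): flips 1 -> legal
(2,5): flips 2 -> legal
(3,0): flips 1 -> legal
(3,5): flips 2 -> legal
(3,6): no bracket -> illegal
(4,0): flips 1 -> legal
(4,6): flips 3 -> legal
(4,7): no bracket -> illegal
(5,3): no bracket -> illegal
(5,5): flips 2 -> legal
(5,7): no bracket -> illegal
(6,3): no bracket -> illegal
(6,4): no bracket -> illegal
(6,5): flips 2 -> legal
(6,6): no bracket -> illegal
(6,7): no bracket -> illegal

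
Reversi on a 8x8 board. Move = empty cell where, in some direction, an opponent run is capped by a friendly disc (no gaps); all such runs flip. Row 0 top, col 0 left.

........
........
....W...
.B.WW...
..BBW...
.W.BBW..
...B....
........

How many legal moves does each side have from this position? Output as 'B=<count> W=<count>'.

Answer: B=8 W=5

Derivation:
-- B to move --
(1,3): no bracket -> illegal
(1,4): flips 3 -> legal
(1,5): flips 2 -> legal
(2,2): no bracket -> illegal
(2,3): flips 1 -> legal
(2,5): flips 1 -> legal
(3,2): no bracket -> illegal
(3,5): flips 1 -> legal
(4,0): no bracket -> illegal
(4,1): no bracket -> illegal
(4,5): flips 1 -> legal
(4,6): no bracket -> illegal
(5,0): no bracket -> illegal
(5,2): no bracket -> illegal
(5,6): flips 1 -> legal
(6,0): flips 1 -> legal
(6,1): no bracket -> illegal
(6,2): no bracket -> illegal
(6,4): no bracket -> illegal
(6,5): no bracket -> illegal
(6,6): no bracket -> illegal
B mobility = 8
-- W to move --
(2,0): no bracket -> illegal
(2,1): no bracket -> illegal
(2,2): no bracket -> illegal
(3,0): no bracket -> illegal
(3,2): no bracket -> illegal
(4,0): no bracket -> illegal
(4,1): flips 2 -> legal
(4,5): no bracket -> illegal
(5,2): flips 3 -> legal
(6,2): flips 1 -> legal
(6,4): flips 1 -> legal
(6,5): no bracket -> illegal
(7,2): no bracket -> illegal
(7,3): flips 3 -> legal
(7,4): no bracket -> illegal
W mobility = 5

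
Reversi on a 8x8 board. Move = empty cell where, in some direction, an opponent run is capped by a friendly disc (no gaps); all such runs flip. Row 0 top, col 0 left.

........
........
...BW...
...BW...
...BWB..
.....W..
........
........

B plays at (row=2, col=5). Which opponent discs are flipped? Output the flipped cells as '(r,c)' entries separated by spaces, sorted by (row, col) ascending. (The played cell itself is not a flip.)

Answer: (2,4) (3,4)

Derivation:
Dir NW: first cell '.' (not opp) -> no flip
Dir N: first cell '.' (not opp) -> no flip
Dir NE: first cell '.' (not opp) -> no flip
Dir W: opp run (2,4) capped by B -> flip
Dir E: first cell '.' (not opp) -> no flip
Dir SW: opp run (3,4) capped by B -> flip
Dir S: first cell '.' (not opp) -> no flip
Dir SE: first cell '.' (not opp) -> no flip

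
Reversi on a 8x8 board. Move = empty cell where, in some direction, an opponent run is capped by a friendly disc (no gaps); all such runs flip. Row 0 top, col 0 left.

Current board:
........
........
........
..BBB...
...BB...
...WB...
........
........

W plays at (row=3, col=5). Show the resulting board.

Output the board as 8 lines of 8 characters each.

Answer: ........
........
........
..BBBW..
...BW...
...WB...
........
........

Derivation:
Place W at (3,5); scan 8 dirs for brackets.
Dir NW: first cell '.' (not opp) -> no flip
Dir N: first cell '.' (not opp) -> no flip
Dir NE: first cell '.' (not opp) -> no flip
Dir W: opp run (3,4) (3,3) (3,2), next='.' -> no flip
Dir E: first cell '.' (not opp) -> no flip
Dir SW: opp run (4,4) capped by W -> flip
Dir S: first cell '.' (not opp) -> no flip
Dir SE: first cell '.' (not opp) -> no flip
All flips: (4,4)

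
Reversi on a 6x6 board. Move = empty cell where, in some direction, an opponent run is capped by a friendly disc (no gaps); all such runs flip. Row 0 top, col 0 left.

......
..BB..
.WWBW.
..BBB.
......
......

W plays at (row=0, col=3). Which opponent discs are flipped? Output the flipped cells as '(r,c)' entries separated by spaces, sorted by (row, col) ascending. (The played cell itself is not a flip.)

Dir NW: edge -> no flip
Dir N: edge -> no flip
Dir NE: edge -> no flip
Dir W: first cell '.' (not opp) -> no flip
Dir E: first cell '.' (not opp) -> no flip
Dir SW: opp run (1,2) capped by W -> flip
Dir S: opp run (1,3) (2,3) (3,3), next='.' -> no flip
Dir SE: first cell '.' (not opp) -> no flip

Answer: (1,2)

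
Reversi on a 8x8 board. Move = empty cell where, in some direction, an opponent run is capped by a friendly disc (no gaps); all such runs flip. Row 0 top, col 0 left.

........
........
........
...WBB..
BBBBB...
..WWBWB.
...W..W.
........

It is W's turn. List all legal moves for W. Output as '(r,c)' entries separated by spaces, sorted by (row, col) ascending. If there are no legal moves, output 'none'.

(2,3): no bracket -> illegal
(2,4): no bracket -> illegal
(2,5): flips 2 -> legal
(2,6): flips 2 -> legal
(3,0): flips 1 -> legal
(3,1): flips 1 -> legal
(3,2): flips 1 -> legal
(3,6): flips 2 -> legal
(4,5): flips 1 -> legal
(4,6): flips 1 -> legal
(4,7): no bracket -> illegal
(5,0): no bracket -> illegal
(5,1): flips 1 -> legal
(5,7): flips 1 -> legal
(6,4): no bracket -> illegal
(6,5): no bracket -> illegal
(6,7): no bracket -> illegal

Answer: (2,5) (2,6) (3,0) (3,1) (3,2) (3,6) (4,5) (4,6) (5,1) (5,7)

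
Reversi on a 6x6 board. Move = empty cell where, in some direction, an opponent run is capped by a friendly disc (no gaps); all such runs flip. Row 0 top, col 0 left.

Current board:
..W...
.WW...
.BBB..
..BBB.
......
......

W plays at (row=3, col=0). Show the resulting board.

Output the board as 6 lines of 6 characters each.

Place W at (3,0); scan 8 dirs for brackets.
Dir NW: edge -> no flip
Dir N: first cell '.' (not opp) -> no flip
Dir NE: opp run (2,1) capped by W -> flip
Dir W: edge -> no flip
Dir E: first cell '.' (not opp) -> no flip
Dir SW: edge -> no flip
Dir S: first cell '.' (not opp) -> no flip
Dir SE: first cell '.' (not opp) -> no flip
All flips: (2,1)

Answer: ..W...
.WW...
.WBB..
W.BBB.
......
......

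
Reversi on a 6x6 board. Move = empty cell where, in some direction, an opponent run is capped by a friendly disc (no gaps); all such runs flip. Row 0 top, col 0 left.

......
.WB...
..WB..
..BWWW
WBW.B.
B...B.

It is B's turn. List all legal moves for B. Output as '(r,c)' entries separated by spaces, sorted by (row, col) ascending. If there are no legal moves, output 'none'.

Answer: (0,0) (1,0) (2,1) (2,4) (3,0) (4,3) (4,5) (5,2)

Derivation:
(0,0): flips 3 -> legal
(0,1): no bracket -> illegal
(0,2): no bracket -> illegal
(1,0): flips 1 -> legal
(1,3): no bracket -> illegal
(2,0): no bracket -> illegal
(2,1): flips 1 -> legal
(2,4): flips 1 -> legal
(2,5): no bracket -> illegal
(3,0): flips 1 -> legal
(3,1): no bracket -> illegal
(4,3): flips 2 -> legal
(4,5): flips 1 -> legal
(5,1): no bracket -> illegal
(5,2): flips 1 -> legal
(5,3): no bracket -> illegal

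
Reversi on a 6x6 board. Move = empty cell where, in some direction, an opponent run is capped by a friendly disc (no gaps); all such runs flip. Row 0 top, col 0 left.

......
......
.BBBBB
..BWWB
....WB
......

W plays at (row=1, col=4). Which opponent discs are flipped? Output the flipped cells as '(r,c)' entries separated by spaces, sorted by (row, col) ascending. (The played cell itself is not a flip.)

Dir NW: first cell '.' (not opp) -> no flip
Dir N: first cell '.' (not opp) -> no flip
Dir NE: first cell '.' (not opp) -> no flip
Dir W: first cell '.' (not opp) -> no flip
Dir E: first cell '.' (not opp) -> no flip
Dir SW: opp run (2,3) (3,2), next='.' -> no flip
Dir S: opp run (2,4) capped by W -> flip
Dir SE: opp run (2,5), next=edge -> no flip

Answer: (2,4)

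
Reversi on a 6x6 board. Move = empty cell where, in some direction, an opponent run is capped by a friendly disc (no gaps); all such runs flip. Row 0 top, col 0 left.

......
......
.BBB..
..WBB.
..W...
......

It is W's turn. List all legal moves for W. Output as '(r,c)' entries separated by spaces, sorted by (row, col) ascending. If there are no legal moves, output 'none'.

(1,0): flips 1 -> legal
(1,1): no bracket -> illegal
(1,2): flips 1 -> legal
(1,3): no bracket -> illegal
(1,4): flips 1 -> legal
(2,0): no bracket -> illegal
(2,4): flips 1 -> legal
(2,5): no bracket -> illegal
(3,0): no bracket -> illegal
(3,1): no bracket -> illegal
(3,5): flips 2 -> legal
(4,3): no bracket -> illegal
(4,4): no bracket -> illegal
(4,5): no bracket -> illegal

Answer: (1,0) (1,2) (1,4) (2,4) (3,5)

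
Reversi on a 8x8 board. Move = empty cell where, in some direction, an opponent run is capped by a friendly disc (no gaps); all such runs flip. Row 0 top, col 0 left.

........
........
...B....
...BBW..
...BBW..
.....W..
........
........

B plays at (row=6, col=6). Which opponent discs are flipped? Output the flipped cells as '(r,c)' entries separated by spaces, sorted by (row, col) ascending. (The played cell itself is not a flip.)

Dir NW: opp run (5,5) capped by B -> flip
Dir N: first cell '.' (not opp) -> no flip
Dir NE: first cell '.' (not opp) -> no flip
Dir W: first cell '.' (not opp) -> no flip
Dir E: first cell '.' (not opp) -> no flip
Dir SW: first cell '.' (not opp) -> no flip
Dir S: first cell '.' (not opp) -> no flip
Dir SE: first cell '.' (not opp) -> no flip

Answer: (5,5)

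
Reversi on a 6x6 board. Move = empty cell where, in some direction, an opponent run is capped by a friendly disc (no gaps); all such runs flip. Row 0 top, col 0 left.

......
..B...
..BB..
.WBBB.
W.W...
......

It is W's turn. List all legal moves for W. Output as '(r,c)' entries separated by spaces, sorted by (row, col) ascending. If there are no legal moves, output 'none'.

(0,1): no bracket -> illegal
(0,2): flips 3 -> legal
(0,3): no bracket -> illegal
(1,1): no bracket -> illegal
(1,3): flips 1 -> legal
(1,4): no bracket -> illegal
(2,1): no bracket -> illegal
(2,4): flips 1 -> legal
(2,5): no bracket -> illegal
(3,5): flips 3 -> legal
(4,1): no bracket -> illegal
(4,3): no bracket -> illegal
(4,4): no bracket -> illegal
(4,5): no bracket -> illegal

Answer: (0,2) (1,3) (2,4) (3,5)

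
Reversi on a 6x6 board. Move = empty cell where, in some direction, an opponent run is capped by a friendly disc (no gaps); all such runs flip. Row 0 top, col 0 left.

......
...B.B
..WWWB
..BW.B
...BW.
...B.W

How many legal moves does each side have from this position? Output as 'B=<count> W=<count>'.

-- B to move --
(1,1): no bracket -> illegal
(1,2): flips 1 -> legal
(1,4): flips 1 -> legal
(2,1): flips 3 -> legal
(3,1): flips 1 -> legal
(3,4): flips 1 -> legal
(4,2): flips 2 -> legal
(4,5): flips 1 -> legal
(5,4): no bracket -> illegal
B mobility = 7
-- W to move --
(0,2): flips 1 -> legal
(0,3): flips 1 -> legal
(0,4): flips 1 -> legal
(0,5): no bracket -> illegal
(1,2): no bracket -> illegal
(1,4): no bracket -> illegal
(2,1): no bracket -> illegal
(3,1): flips 1 -> legal
(3,4): no bracket -> illegal
(4,1): flips 1 -> legal
(4,2): flips 2 -> legal
(4,5): no bracket -> illegal
(5,2): no bracket -> illegal
(5,4): no bracket -> illegal
W mobility = 6

Answer: B=7 W=6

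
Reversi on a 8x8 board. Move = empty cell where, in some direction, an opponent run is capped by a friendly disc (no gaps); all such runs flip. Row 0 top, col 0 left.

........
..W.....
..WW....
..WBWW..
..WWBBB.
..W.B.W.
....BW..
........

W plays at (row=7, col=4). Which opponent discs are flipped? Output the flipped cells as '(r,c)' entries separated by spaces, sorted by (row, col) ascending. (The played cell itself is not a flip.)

Answer: (4,4) (5,4) (6,4)

Derivation:
Dir NW: first cell '.' (not opp) -> no flip
Dir N: opp run (6,4) (5,4) (4,4) capped by W -> flip
Dir NE: first cell 'W' (not opp) -> no flip
Dir W: first cell '.' (not opp) -> no flip
Dir E: first cell '.' (not opp) -> no flip
Dir SW: edge -> no flip
Dir S: edge -> no flip
Dir SE: edge -> no flip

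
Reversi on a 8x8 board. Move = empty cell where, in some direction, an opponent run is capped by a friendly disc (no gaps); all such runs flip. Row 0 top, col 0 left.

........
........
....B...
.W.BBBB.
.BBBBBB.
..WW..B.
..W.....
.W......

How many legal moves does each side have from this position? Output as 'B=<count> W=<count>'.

-- B to move --
(2,0): flips 1 -> legal
(2,1): flips 1 -> legal
(2,2): no bracket -> illegal
(3,0): no bracket -> illegal
(3,2): no bracket -> illegal
(4,0): no bracket -> illegal
(5,1): no bracket -> illegal
(5,4): no bracket -> illegal
(6,0): no bracket -> illegal
(6,1): flips 1 -> legal
(6,3): flips 2 -> legal
(6,4): flips 1 -> legal
(7,0): no bracket -> illegal
(7,2): flips 2 -> legal
(7,3): no bracket -> illegal
B mobility = 6
-- W to move --
(1,3): no bracket -> illegal
(1,4): no bracket -> illegal
(1,5): no bracket -> illegal
(2,2): no bracket -> illegal
(2,3): flips 2 -> legal
(2,5): flips 2 -> legal
(2,6): flips 2 -> legal
(2,7): no bracket -> illegal
(3,0): flips 1 -> legal
(3,2): flips 1 -> legal
(3,7): no bracket -> illegal
(4,0): no bracket -> illegal
(4,7): no bracket -> illegal
(5,0): no bracket -> illegal
(5,1): flips 1 -> legal
(5,4): no bracket -> illegal
(5,5): no bracket -> illegal
(5,7): no bracket -> illegal
(6,5): no bracket -> illegal
(6,6): no bracket -> illegal
(6,7): no bracket -> illegal
W mobility = 6

Answer: B=6 W=6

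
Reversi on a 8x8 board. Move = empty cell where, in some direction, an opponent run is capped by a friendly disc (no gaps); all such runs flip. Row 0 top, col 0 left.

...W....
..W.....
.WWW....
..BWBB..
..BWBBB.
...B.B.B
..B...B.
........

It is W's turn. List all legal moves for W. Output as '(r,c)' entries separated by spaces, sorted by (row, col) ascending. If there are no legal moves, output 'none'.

Answer: (2,5) (3,1) (3,6) (4,1) (4,7) (5,1) (5,2) (5,6) (6,3) (7,7)

Derivation:
(2,4): no bracket -> illegal
(2,5): flips 1 -> legal
(2,6): no bracket -> illegal
(3,1): flips 1 -> legal
(3,6): flips 2 -> legal
(3,7): no bracket -> illegal
(4,1): flips 2 -> legal
(4,7): flips 3 -> legal
(5,1): flips 1 -> legal
(5,2): flips 2 -> legal
(5,4): no bracket -> illegal
(5,6): flips 2 -> legal
(6,1): no bracket -> illegal
(6,3): flips 1 -> legal
(6,4): no bracket -> illegal
(6,5): no bracket -> illegal
(6,7): no bracket -> illegal
(7,1): no bracket -> illegal
(7,2): no bracket -> illegal
(7,3): no bracket -> illegal
(7,5): no bracket -> illegal
(7,6): no bracket -> illegal
(7,7): flips 3 -> legal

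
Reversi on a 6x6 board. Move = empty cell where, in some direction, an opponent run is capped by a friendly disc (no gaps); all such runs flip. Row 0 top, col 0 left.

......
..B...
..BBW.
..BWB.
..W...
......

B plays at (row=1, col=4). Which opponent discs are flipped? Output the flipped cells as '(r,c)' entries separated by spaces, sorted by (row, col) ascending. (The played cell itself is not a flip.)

Answer: (2,4)

Derivation:
Dir NW: first cell '.' (not opp) -> no flip
Dir N: first cell '.' (not opp) -> no flip
Dir NE: first cell '.' (not opp) -> no flip
Dir W: first cell '.' (not opp) -> no flip
Dir E: first cell '.' (not opp) -> no flip
Dir SW: first cell 'B' (not opp) -> no flip
Dir S: opp run (2,4) capped by B -> flip
Dir SE: first cell '.' (not opp) -> no flip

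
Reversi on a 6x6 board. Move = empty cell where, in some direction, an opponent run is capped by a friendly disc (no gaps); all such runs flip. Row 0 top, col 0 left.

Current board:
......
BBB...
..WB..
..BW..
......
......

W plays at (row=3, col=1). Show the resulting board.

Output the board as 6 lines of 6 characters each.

Answer: ......
BBB...
..WB..
.WWW..
......
......

Derivation:
Place W at (3,1); scan 8 dirs for brackets.
Dir NW: first cell '.' (not opp) -> no flip
Dir N: first cell '.' (not opp) -> no flip
Dir NE: first cell 'W' (not opp) -> no flip
Dir W: first cell '.' (not opp) -> no flip
Dir E: opp run (3,2) capped by W -> flip
Dir SW: first cell '.' (not opp) -> no flip
Dir S: first cell '.' (not opp) -> no flip
Dir SE: first cell '.' (not opp) -> no flip
All flips: (3,2)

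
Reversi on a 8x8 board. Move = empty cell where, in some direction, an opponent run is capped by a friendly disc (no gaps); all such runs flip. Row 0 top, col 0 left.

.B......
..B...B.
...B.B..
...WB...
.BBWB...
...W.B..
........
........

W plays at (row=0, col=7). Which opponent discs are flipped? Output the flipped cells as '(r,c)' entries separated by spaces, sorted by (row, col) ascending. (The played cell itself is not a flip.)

Dir NW: edge -> no flip
Dir N: edge -> no flip
Dir NE: edge -> no flip
Dir W: first cell '.' (not opp) -> no flip
Dir E: edge -> no flip
Dir SW: opp run (1,6) (2,5) (3,4) capped by W -> flip
Dir S: first cell '.' (not opp) -> no flip
Dir SE: edge -> no flip

Answer: (1,6) (2,5) (3,4)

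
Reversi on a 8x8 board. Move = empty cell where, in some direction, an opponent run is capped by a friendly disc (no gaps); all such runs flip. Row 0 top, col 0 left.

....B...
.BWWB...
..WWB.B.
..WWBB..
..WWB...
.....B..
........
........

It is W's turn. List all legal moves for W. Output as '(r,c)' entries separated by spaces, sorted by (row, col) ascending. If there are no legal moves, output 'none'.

Answer: (0,0) (0,5) (1,0) (1,5) (2,5) (3,6) (4,5) (4,6) (6,6)

Derivation:
(0,0): flips 1 -> legal
(0,1): no bracket -> illegal
(0,2): no bracket -> illegal
(0,3): no bracket -> illegal
(0,5): flips 1 -> legal
(1,0): flips 1 -> legal
(1,5): flips 2 -> legal
(1,6): no bracket -> illegal
(1,7): no bracket -> illegal
(2,0): no bracket -> illegal
(2,1): no bracket -> illegal
(2,5): flips 2 -> legal
(2,7): no bracket -> illegal
(3,6): flips 2 -> legal
(3,7): no bracket -> illegal
(4,5): flips 2 -> legal
(4,6): flips 2 -> legal
(5,3): no bracket -> illegal
(5,4): no bracket -> illegal
(5,6): no bracket -> illegal
(6,4): no bracket -> illegal
(6,5): no bracket -> illegal
(6,6): flips 2 -> legal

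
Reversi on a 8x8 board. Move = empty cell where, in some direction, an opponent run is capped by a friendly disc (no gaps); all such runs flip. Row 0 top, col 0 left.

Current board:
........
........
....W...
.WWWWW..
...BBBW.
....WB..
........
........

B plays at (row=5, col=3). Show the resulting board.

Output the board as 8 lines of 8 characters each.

Answer: ........
........
....W...
.WWWWW..
...BBBW.
...BBB..
........
........

Derivation:
Place B at (5,3); scan 8 dirs for brackets.
Dir NW: first cell '.' (not opp) -> no flip
Dir N: first cell 'B' (not opp) -> no flip
Dir NE: first cell 'B' (not opp) -> no flip
Dir W: first cell '.' (not opp) -> no flip
Dir E: opp run (5,4) capped by B -> flip
Dir SW: first cell '.' (not opp) -> no flip
Dir S: first cell '.' (not opp) -> no flip
Dir SE: first cell '.' (not opp) -> no flip
All flips: (5,4)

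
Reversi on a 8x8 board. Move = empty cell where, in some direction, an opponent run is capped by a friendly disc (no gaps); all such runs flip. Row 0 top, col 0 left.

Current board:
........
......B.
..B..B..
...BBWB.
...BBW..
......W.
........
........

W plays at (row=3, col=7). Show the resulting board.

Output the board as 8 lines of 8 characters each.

Place W at (3,7); scan 8 dirs for brackets.
Dir NW: first cell '.' (not opp) -> no flip
Dir N: first cell '.' (not opp) -> no flip
Dir NE: edge -> no flip
Dir W: opp run (3,6) capped by W -> flip
Dir E: edge -> no flip
Dir SW: first cell '.' (not opp) -> no flip
Dir S: first cell '.' (not opp) -> no flip
Dir SE: edge -> no flip
All flips: (3,6)

Answer: ........
......B.
..B..B..
...BBWWW
...BBW..
......W.
........
........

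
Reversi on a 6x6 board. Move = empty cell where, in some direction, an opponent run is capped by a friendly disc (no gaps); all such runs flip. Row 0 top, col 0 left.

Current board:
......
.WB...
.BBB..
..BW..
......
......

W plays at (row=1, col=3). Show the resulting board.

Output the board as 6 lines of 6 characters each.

Answer: ......
.WWW..
.BBW..
..BW..
......
......

Derivation:
Place W at (1,3); scan 8 dirs for brackets.
Dir NW: first cell '.' (not opp) -> no flip
Dir N: first cell '.' (not opp) -> no flip
Dir NE: first cell '.' (not opp) -> no flip
Dir W: opp run (1,2) capped by W -> flip
Dir E: first cell '.' (not opp) -> no flip
Dir SW: opp run (2,2), next='.' -> no flip
Dir S: opp run (2,3) capped by W -> flip
Dir SE: first cell '.' (not opp) -> no flip
All flips: (1,2) (2,3)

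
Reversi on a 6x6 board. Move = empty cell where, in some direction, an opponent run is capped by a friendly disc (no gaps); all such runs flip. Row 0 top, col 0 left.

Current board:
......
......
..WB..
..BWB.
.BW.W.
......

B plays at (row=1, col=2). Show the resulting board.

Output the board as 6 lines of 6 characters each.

Place B at (1,2); scan 8 dirs for brackets.
Dir NW: first cell '.' (not opp) -> no flip
Dir N: first cell '.' (not opp) -> no flip
Dir NE: first cell '.' (not opp) -> no flip
Dir W: first cell '.' (not opp) -> no flip
Dir E: first cell '.' (not opp) -> no flip
Dir SW: first cell '.' (not opp) -> no flip
Dir S: opp run (2,2) capped by B -> flip
Dir SE: first cell 'B' (not opp) -> no flip
All flips: (2,2)

Answer: ......
..B...
..BB..
..BWB.
.BW.W.
......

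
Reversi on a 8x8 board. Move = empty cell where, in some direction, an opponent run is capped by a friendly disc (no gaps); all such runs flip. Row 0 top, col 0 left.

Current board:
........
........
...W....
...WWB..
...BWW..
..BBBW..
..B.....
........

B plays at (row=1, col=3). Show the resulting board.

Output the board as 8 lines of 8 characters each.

Answer: ........
...B....
...B....
...BWB..
...BWW..
..BBBW..
..B.....
........

Derivation:
Place B at (1,3); scan 8 dirs for brackets.
Dir NW: first cell '.' (not opp) -> no flip
Dir N: first cell '.' (not opp) -> no flip
Dir NE: first cell '.' (not opp) -> no flip
Dir W: first cell '.' (not opp) -> no flip
Dir E: first cell '.' (not opp) -> no flip
Dir SW: first cell '.' (not opp) -> no flip
Dir S: opp run (2,3) (3,3) capped by B -> flip
Dir SE: first cell '.' (not opp) -> no flip
All flips: (2,3) (3,3)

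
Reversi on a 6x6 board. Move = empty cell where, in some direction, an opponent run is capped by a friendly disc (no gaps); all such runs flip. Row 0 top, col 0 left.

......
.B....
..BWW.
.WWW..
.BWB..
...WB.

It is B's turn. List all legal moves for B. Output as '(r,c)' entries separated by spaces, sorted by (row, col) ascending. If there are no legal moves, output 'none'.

(1,2): no bracket -> illegal
(1,3): flips 2 -> legal
(1,4): flips 2 -> legal
(1,5): no bracket -> illegal
(2,0): no bracket -> illegal
(2,1): flips 2 -> legal
(2,5): flips 2 -> legal
(3,0): no bracket -> illegal
(3,4): no bracket -> illegal
(3,5): no bracket -> illegal
(4,0): flips 1 -> legal
(4,4): flips 1 -> legal
(5,1): no bracket -> illegal
(5,2): flips 3 -> legal

Answer: (1,3) (1,4) (2,1) (2,5) (4,0) (4,4) (5,2)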